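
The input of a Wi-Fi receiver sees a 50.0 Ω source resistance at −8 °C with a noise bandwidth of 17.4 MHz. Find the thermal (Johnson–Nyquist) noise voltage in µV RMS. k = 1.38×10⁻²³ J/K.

T = −8 °C + 273.15 = 265.15 K
V_n = √(4kTRB)
4kTRB = 4 × 1.38×10⁻²³ × 265.15 × 5.00×10¹ × 1.74×10⁷ = 1.27×10⁻¹¹ V²
V_n = √(1.27×10⁻¹¹) = 3.57×10⁻⁶ V = 3.57 µV

3.57 µV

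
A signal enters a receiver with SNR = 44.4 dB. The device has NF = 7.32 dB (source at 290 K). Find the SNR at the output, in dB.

37.08 dB

By definition F = SNR_in/SNR_out, so in dB: SNR_out = SNR_in − NF
SNR_out = 44.4 − 7.32 = 37.08 dB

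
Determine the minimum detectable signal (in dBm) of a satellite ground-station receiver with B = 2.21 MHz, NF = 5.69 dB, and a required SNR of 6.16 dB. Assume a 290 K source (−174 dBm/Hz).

Sensitivity = −174 + 10 log₁₀(B) + NF + SNR_min
= −174 + 63.44 + 5.69 + 6.16
= −98.71 dBm → −98.7 dBm

−98.7 dBm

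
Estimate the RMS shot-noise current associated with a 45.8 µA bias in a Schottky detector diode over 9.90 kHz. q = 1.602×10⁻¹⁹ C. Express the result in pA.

I_n = √(2qI·B)
2qI·B = 2 × 1.602×10⁻¹⁹ × 4.58×10⁻⁵ × 9.90×10³ = 1.45×10⁻¹⁹ A²
I_n = √(1.45×10⁻¹⁹) = 3.81×10⁻¹⁰ A = 381 pA

381 pA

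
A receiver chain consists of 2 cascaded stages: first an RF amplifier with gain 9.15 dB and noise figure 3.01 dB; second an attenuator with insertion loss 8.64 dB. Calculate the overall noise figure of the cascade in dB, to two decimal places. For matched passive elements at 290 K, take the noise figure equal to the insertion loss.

Convert to linear (a loss of L dB is a gain of −L dB): F_i = 10^(NF_i/10), G_i = 10^(G_i,dB/10)
  Stage 1: F_1 = 10^(3.01/10) = 2.000, G_1 = 10^(9.15/10) = 8.222
  Stage 2: F_2 = 10^(8.64/10) = 7.311, G_2 = 10^(−8.64/10) = 0.1368
Friis cascade:
  F = 2.000 + (7.311 − 1)/8.222 = 2.767
NF = 10 log₁₀(2.767) = 4.42 dB

4.42 dB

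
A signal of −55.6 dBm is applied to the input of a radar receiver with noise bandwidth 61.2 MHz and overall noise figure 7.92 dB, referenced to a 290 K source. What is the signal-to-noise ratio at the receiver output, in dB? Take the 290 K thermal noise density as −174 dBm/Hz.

32.6 dB

Noise floor: N = −174 + 10 log₁₀(B) + NF
10 log₁₀(6.12×10⁷) = 77.87 dB
N = −174 + 77.87 + 7.92 = −88.21 dBm
SNR = P_sig − N = −55.6 − (−88.21) = 32.61 dB → 32.6 dB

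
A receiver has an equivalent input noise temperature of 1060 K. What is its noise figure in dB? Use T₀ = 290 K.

6.68 dB

F = 1 + T_e/T₀ = 1 + 1060/290 = 4.65517
NF = 10 log₁₀(4.65517) = 6.68 dB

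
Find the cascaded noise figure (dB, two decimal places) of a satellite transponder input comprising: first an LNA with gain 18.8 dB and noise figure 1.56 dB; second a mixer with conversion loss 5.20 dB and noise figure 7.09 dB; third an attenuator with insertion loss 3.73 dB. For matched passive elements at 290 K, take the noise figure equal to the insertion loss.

1.89 dB

Convert to linear (a loss of L dB is a gain of −L dB): F_i = 10^(NF_i/10), G_i = 10^(G_i,dB/10)
  Stage 1: F_1 = 10^(1.56/10) = 1.432, G_1 = 10^(18.8/10) = 75.86
  Stage 2: F_2 = 10^(7.09/10) = 5.117, G_2 = 10^(−5.20/10) = 0.3020
  Stage 3: F_3 = 10^(3.73/10) = 2.360, G_3 = 10^(−3.73/10) = 0.4236
Friis cascade:
  F = 1.432 + (5.117 − 1)/75.86 + (2.360 − 1)/22.91 = 1.546
NF = 10 log₁₀(1.546) = 1.89 dB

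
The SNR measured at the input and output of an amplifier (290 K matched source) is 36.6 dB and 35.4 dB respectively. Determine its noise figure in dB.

NF (dB) = SNR_in(dB) − SNR_out(dB) when the source is at T₀
NF = 36.6 − 35.4 = 1.2 dB

1.2 dB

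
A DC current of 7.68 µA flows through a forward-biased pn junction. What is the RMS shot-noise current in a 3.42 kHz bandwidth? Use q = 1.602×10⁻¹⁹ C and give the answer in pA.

I_n = √(2qI·B)
2qI·B = 2 × 1.602×10⁻¹⁹ × 7.68×10⁻⁶ × 3.42×10³ = 8.42×10⁻²¹ A²
I_n = √(8.42×10⁻²¹) = 9.17×10⁻¹¹ A = 91.7 pA

91.7 pA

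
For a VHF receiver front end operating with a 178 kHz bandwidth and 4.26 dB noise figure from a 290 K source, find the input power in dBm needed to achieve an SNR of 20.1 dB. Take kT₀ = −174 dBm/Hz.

−97.1 dBm

Sensitivity = −174 + 10 log₁₀(B) + NF + SNR_min
= −174 + 52.5 + 4.26 + 20.1
= −97.14 dBm → −97.1 dBm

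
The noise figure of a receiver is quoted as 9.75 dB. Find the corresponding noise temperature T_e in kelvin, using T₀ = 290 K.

F = 10^(9.75/10) = 9.44061
T_e = (F − 1)·T₀ = (9.44061 − 1) × 290 = 2448 K

2448 K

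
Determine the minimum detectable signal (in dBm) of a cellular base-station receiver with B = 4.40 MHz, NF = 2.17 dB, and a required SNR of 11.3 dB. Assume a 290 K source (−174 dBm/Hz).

Sensitivity = −174 + 10 log₁₀(B) + NF + SNR_min
= −174 + 66.43 + 2.17 + 11.3
= −94.10 dBm → −94.1 dBm

−94.1 dBm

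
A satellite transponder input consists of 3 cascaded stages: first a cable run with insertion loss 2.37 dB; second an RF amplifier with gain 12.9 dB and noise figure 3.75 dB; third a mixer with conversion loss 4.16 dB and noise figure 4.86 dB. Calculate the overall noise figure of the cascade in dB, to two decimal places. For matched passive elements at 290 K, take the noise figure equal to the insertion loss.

6.31 dB

Convert to linear (a loss of L dB is a gain of −L dB): F_i = 10^(NF_i/10), G_i = 10^(G_i,dB/10)
  Stage 1: F_1 = 10^(2.37/10) = 1.726, G_1 = 10^(−2.37/10) = 0.5794
  Stage 2: F_2 = 10^(3.75/10) = 2.371, G_2 = 10^(12.9/10) = 19.50
  Stage 3: F_3 = 10^(4.86/10) = 3.062, G_3 = 10^(−4.16/10) = 0.3837
Friis cascade:
  F = 1.726 + (2.371 − 1)/0.5794 + (3.062 − 1)/11.30 = 4.275
NF = 10 log₁₀(4.275) = 6.31 dB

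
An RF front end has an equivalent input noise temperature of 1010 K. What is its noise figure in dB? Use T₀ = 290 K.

6.52 dB

F = 1 + T_e/T₀ = 1 + 1010/290 = 4.48276
NF = 10 log₁₀(4.48276) = 6.52 dB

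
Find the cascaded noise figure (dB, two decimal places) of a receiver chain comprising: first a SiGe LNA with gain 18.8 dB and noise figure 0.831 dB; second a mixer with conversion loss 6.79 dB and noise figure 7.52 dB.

Convert to linear (a loss of L dB is a gain of −L dB): F_i = 10^(NF_i/10), G_i = 10^(G_i,dB/10)
  Stage 1: F_1 = 10^(0.831/10) = 1.211, G_1 = 10^(18.8/10) = 75.86
  Stage 2: F_2 = 10^(7.52/10) = 5.649, G_2 = 10^(−6.79/10) = 0.2094
Friis cascade:
  F = 1.211 + (5.649 − 1)/75.86 = 1.272
NF = 10 log₁₀(1.272) = 1.05 dB

1.05 dB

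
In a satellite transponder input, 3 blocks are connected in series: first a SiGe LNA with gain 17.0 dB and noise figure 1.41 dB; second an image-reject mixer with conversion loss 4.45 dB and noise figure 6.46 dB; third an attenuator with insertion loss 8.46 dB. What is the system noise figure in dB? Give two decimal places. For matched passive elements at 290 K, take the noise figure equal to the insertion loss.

2.52 dB

Convert to linear (a loss of L dB is a gain of −L dB): F_i = 10^(NF_i/10), G_i = 10^(G_i,dB/10)
  Stage 1: F_1 = 10^(1.41/10) = 1.384, G_1 = 10^(17.0/10) = 50.12
  Stage 2: F_2 = 10^(6.46/10) = 4.426, G_2 = 10^(−4.45/10) = 0.3589
  Stage 3: F_3 = 10^(8.46/10) = 7.015, G_3 = 10^(−8.46/10) = 0.1426
Friis cascade:
  F = 1.384 + (4.426 − 1)/50.12 + (7.015 − 1)/17.99 = 1.786
NF = 10 log₁₀(1.786) = 2.52 dB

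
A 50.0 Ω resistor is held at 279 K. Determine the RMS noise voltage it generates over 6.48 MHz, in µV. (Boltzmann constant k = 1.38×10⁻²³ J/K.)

2.23 µV

V_n = √(4kTRB)
4kTRB = 4 × 1.38×10⁻²³ × 279 × 5.00×10¹ × 6.48×10⁶ = 4.99×10⁻¹² V²
V_n = √(4.99×10⁻¹²) = 2.23×10⁻⁶ V = 2.23 µV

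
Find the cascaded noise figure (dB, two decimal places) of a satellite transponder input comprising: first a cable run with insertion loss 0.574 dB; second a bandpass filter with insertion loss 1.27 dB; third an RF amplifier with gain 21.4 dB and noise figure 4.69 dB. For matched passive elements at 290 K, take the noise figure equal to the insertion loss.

6.53 dB

Convert to linear (a loss of L dB is a gain of −L dB): F_i = 10^(NF_i/10), G_i = 10^(G_i,dB/10)
  Stage 1: F_1 = 10^(0.574/10) = 1.141, G_1 = 10^(−0.574/10) = 0.8762
  Stage 2: F_2 = 10^(1.27/10) = 1.340, G_2 = 10^(−1.27/10) = 0.7464
  Stage 3: F_3 = 10^(4.69/10) = 2.944, G_3 = 10^(21.4/10) = 138.0
Friis cascade:
  F = 1.141 + (1.340 − 1)/0.8762 + (2.944 − 1)/0.6540 = 4.502
NF = 10 log₁₀(4.502) = 6.53 dB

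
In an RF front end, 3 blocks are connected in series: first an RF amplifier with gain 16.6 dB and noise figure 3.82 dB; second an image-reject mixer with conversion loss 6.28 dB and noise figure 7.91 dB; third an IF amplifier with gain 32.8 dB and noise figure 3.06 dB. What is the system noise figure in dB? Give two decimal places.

Convert to linear (a loss of L dB is a gain of −L dB): F_i = 10^(NF_i/10), G_i = 10^(G_i,dB/10)
  Stage 1: F_1 = 10^(3.82/10) = 2.410, G_1 = 10^(16.6/10) = 45.71
  Stage 2: F_2 = 10^(7.91/10) = 6.180, G_2 = 10^(−6.28/10) = 0.2355
  Stage 3: F_3 = 10^(3.06/10) = 2.023, G_3 = 10^(32.8/10) = 1905
Friis cascade:
  F = 2.410 + (6.180 − 1)/45.71 + (2.023 − 1)/10.76 = 2.618
NF = 10 log₁₀(2.618) = 4.18 dB

4.18 dB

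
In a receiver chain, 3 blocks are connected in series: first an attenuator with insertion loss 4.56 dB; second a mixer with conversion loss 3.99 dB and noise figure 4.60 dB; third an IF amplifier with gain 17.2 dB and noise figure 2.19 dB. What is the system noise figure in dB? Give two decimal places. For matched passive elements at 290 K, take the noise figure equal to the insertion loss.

Convert to linear (a loss of L dB is a gain of −L dB): F_i = 10^(NF_i/10), G_i = 10^(G_i,dB/10)
  Stage 1: F_1 = 10^(4.56/10) = 2.858, G_1 = 10^(−4.56/10) = 0.3499
  Stage 2: F_2 = 10^(4.60/10) = 2.884, G_2 = 10^(−3.99/10) = 0.3990
  Stage 3: F_3 = 10^(2.19/10) = 1.656, G_3 = 10^(17.2/10) = 52.48
Friis cascade:
  F = 2.858 + (2.884 − 1)/0.3499 + (1.656 − 1)/0.1396 = 12.94
NF = 10 log₁₀(12.94) = 11.12 dB

11.12 dB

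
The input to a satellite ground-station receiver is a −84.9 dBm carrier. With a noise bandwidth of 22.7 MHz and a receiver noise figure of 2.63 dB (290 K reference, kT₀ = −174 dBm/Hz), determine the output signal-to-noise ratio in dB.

Noise floor: N = −174 + 10 log₁₀(B) + NF
10 log₁₀(2.27×10⁷) = 73.56 dB
N = −174 + 73.56 + 2.63 = −97.81 dBm
SNR = P_sig − N = −84.9 − (−97.81) = 12.91 dB → 12.9 dB

12.9 dB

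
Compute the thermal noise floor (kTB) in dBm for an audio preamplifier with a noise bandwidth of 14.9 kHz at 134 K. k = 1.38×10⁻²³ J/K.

−135.6 dBm

P_n = kTB = 1.38×10⁻²³ × 134 × 1.49×10⁴ = 2.76×10⁻¹⁷ W
In dBm: 10 log₁₀(2.76×10⁻¹⁷ / 10⁻³) = −135.6 dBm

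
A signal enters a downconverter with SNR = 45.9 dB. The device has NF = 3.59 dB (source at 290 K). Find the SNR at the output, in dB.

42.31 dB

By definition F = SNR_in/SNR_out, so in dB: SNR_out = SNR_in − NF
SNR_out = 45.9 − 3.59 = 42.31 dB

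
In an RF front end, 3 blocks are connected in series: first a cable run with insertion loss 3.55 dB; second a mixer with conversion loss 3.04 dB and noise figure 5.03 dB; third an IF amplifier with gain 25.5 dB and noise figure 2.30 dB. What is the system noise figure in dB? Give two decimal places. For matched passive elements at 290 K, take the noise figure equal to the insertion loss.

10.17 dB

Convert to linear (a loss of L dB is a gain of −L dB): F_i = 10^(NF_i/10), G_i = 10^(G_i,dB/10)
  Stage 1: F_1 = 10^(3.55/10) = 2.265, G_1 = 10^(−3.55/10) = 0.4416
  Stage 2: F_2 = 10^(5.03/10) = 3.184, G_2 = 10^(−3.04/10) = 0.4966
  Stage 3: F_3 = 10^(2.30/10) = 1.698, G_3 = 10^(25.5/10) = 354.8
Friis cascade:
  F = 2.265 + (3.184 − 1)/0.4416 + (1.698 − 1)/0.2193 = 10.40
NF = 10 log₁₀(10.40) = 10.17 dB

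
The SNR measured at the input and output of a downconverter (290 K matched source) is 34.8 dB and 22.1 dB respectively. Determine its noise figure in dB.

12.7 dB

NF (dB) = SNR_in(dB) − SNR_out(dB) when the source is at T₀
NF = 34.8 − 22.1 = 12.7 dB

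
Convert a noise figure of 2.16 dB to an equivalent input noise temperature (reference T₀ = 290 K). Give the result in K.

F = 10^(2.16/10) = 1.64437
T_e = (F − 1)·T₀ = (1.64437 − 1) × 290 = 187 K

187 K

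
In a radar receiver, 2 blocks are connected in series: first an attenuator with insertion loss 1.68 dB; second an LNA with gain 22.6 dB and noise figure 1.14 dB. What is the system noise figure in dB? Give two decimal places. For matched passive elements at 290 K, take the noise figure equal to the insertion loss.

Convert to linear (a loss of L dB is a gain of −L dB): F_i = 10^(NF_i/10), G_i = 10^(G_i,dB/10)
  Stage 1: F_1 = 10^(1.68/10) = 1.472, G_1 = 10^(−1.68/10) = 0.6792
  Stage 2: F_2 = 10^(1.14/10) = 1.300, G_2 = 10^(22.6/10) = 182.0
Friis cascade:
  F = 1.472 + (1.300 − 1)/0.6792 = 1.914
NF = 10 log₁₀(1.914) = 2.82 dB

2.82 dB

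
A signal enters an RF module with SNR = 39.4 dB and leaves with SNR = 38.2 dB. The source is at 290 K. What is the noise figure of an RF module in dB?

NF (dB) = SNR_in(dB) − SNR_out(dB) when the source is at T₀
NF = 39.4 − 38.2 = 1.2 dB

1.2 dB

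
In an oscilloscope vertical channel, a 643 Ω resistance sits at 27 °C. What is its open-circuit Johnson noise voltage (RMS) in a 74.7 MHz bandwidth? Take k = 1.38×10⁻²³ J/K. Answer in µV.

28.2 µV

T = 27 °C + 273.15 = 300.15 K
V_n = √(4kTRB)
4kTRB = 4 × 1.38×10⁻²³ × 300.15 × 6.43×10² × 7.47×10⁷ = 7.96×10⁻¹⁰ V²
V_n = √(7.96×10⁻¹⁰) = 2.82×10⁻⁵ V = 28.2 µV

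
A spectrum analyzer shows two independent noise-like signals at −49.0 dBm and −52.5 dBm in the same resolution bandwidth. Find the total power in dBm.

Convert to linear, add, convert back:
P₁ = 1.26×10⁻⁸ W, P₂ = 5.62×10⁻⁹ W
P_tot = 1.82×10⁻⁸ W → 10 log₁₀(P_tot / 10⁻³) = −47.4 dBm

−47.4 dBm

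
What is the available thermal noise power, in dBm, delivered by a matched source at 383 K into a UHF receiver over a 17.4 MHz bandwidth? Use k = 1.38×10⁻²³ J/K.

−100.4 dBm

P_n = kTB = 1.38×10⁻²³ × 383 × 1.74×10⁷ = 9.20×10⁻¹⁴ W
In dBm: 10 log₁₀(9.20×10⁻¹⁴ / 10⁻³) = −100.4 dBm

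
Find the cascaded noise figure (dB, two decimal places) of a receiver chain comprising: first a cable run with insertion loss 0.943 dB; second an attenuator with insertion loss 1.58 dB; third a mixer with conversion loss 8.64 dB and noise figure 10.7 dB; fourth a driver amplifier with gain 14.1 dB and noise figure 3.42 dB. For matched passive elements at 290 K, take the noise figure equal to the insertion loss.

Convert to linear (a loss of L dB is a gain of −L dB): F_i = 10^(NF_i/10), G_i = 10^(G_i,dB/10)
  Stage 1: F_1 = 10^(0.943/10) = 1.243, G_1 = 10^(−0.943/10) = 0.8048
  Stage 2: F_2 = 10^(1.58/10) = 1.439, G_2 = 10^(−1.58/10) = 0.6950
  Stage 3: F_3 = 10^(10.7/10) = 11.75, G_3 = 10^(−8.64/10) = 0.1368
  Stage 4: F_4 = 10^(3.42/10) = 2.198, G_4 = 10^(14.1/10) = 25.70
Friis cascade:
  F = 1.243 + (1.439 − 1)/0.8048 + (11.75 − 1)/0.5594 + (2.198 − 1)/0.07651 = 36.66
NF = 10 log₁₀(36.66) = 15.64 dB

15.64 dB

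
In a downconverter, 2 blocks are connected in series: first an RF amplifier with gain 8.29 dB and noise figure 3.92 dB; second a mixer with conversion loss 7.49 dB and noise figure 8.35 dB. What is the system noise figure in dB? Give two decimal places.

5.23 dB

Convert to linear (a loss of L dB is a gain of −L dB): F_i = 10^(NF_i/10), G_i = 10^(G_i,dB/10)
  Stage 1: F_1 = 10^(3.92/10) = 2.466, G_1 = 10^(8.29/10) = 6.745
  Stage 2: F_2 = 10^(8.35/10) = 6.839, G_2 = 10^(−7.49/10) = 0.1782
Friis cascade:
  F = 2.466 + (6.839 − 1)/6.745 = 3.332
NF = 10 log₁₀(3.332) = 5.23 dB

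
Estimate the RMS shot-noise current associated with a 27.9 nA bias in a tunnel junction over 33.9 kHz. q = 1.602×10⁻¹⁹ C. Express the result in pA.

I_n = √(2qI·B)
2qI·B = 2 × 1.602×10⁻¹⁹ × 2.79×10⁻⁸ × 3.39×10⁴ = 3.03×10⁻²² A²
I_n = √(3.03×10⁻²²) = 1.74×10⁻¹¹ A = 17.4 pA

17.4 pA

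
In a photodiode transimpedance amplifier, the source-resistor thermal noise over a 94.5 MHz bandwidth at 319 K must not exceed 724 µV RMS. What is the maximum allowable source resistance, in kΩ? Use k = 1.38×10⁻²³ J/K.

Johnson–Nyquist: V_n = √(4kTRB) ⇒ R = V_n² / (4kTB)
4kTB = 4 × 1.38×10⁻²³ × 319 × 9.45×10⁷ = 1.66×10⁻¹²
R = (7.24×10⁻⁴)² / 1.66×10⁻¹² = 3.15×10⁵ Ω = 315 kΩ

315 kΩ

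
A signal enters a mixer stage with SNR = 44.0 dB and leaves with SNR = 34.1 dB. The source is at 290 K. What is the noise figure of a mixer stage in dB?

9.9 dB

NF (dB) = SNR_in(dB) − SNR_out(dB) when the source is at T₀
NF = 44.0 − 34.1 = 9.9 dB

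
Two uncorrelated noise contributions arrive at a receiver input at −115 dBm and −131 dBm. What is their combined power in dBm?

−114.9 dBm

Convert to linear, add, convert back:
P₁ = 3.16×10⁻¹⁵ W, P₂ = 7.94×10⁻¹⁷ W
P_tot = 3.24×10⁻¹⁵ W → 10 log₁₀(P_tot / 10⁻³) = −114.9 dBm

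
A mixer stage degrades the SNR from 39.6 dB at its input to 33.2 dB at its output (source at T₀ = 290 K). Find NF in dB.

NF (dB) = SNR_in(dB) − SNR_out(dB) when the source is at T₀
NF = 39.6 − 33.2 = 6.4 dB

6.4 dB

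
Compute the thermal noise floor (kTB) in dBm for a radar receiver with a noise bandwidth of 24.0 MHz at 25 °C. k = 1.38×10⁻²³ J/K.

−100.1 dBm

T = 25 °C + 273.15 = 298.15 K
P_n = kTB = 1.38×10⁻²³ × 298.15 × 2.40×10⁷ = 9.87×10⁻¹⁴ W
In dBm: 10 log₁₀(9.87×10⁻¹⁴ / 10⁻³) = −100.1 dBm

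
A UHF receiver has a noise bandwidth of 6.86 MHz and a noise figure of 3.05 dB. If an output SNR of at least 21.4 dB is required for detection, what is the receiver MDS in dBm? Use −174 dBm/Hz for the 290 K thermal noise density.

Sensitivity = −174 + 10 log₁₀(B) + NF + SNR_min
= −174 + 68.36 + 3.05 + 21.4
= −81.19 dBm → −81.2 dBm

−81.2 dBm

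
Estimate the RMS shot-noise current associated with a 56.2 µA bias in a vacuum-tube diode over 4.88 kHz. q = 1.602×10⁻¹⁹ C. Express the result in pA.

296 pA

I_n = √(2qI·B)
2qI·B = 2 × 1.602×10⁻¹⁹ × 5.62×10⁻⁵ × 4.88×10³ = 8.79×10⁻²⁰ A²
I_n = √(8.79×10⁻²⁰) = 2.96×10⁻¹⁰ A = 296 pA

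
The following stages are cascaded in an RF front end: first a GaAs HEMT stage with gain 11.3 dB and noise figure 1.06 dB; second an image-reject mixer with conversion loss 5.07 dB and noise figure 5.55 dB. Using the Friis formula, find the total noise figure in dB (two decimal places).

1.67 dB

Convert to linear (a loss of L dB is a gain of −L dB): F_i = 10^(NF_i/10), G_i = 10^(G_i,dB/10)
  Stage 1: F_1 = 10^(1.06/10) = 1.276, G_1 = 10^(11.3/10) = 13.49
  Stage 2: F_2 = 10^(5.55/10) = 3.589, G_2 = 10^(−5.07/10) = 0.3112
Friis cascade:
  F = 1.276 + (3.589 − 1)/13.49 = 1.468
NF = 10 log₁₀(1.468) = 1.67 dB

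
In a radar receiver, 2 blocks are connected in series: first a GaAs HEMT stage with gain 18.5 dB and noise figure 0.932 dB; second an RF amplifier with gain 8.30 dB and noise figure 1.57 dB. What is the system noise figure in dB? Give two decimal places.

0.95 dB

Convert to linear (a loss of L dB is a gain of −L dB): F_i = 10^(NF_i/10), G_i = 10^(G_i,dB/10)
  Stage 1: F_1 = 10^(0.932/10) = 1.239, G_1 = 10^(18.5/10) = 70.79
  Stage 2: F_2 = 10^(1.57/10) = 1.435, G_2 = 10^(8.30/10) = 6.761
Friis cascade:
  F = 1.239 + (1.435 − 1)/70.79 = 1.246
NF = 10 log₁₀(1.246) = 0.95 dB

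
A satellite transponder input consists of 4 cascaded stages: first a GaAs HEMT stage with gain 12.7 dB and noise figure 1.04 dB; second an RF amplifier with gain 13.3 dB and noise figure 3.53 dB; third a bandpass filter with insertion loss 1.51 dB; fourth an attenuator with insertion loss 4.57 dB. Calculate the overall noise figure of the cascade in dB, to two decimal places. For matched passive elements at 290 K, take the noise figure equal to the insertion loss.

1.29 dB

Convert to linear (a loss of L dB is a gain of −L dB): F_i = 10^(NF_i/10), G_i = 10^(G_i,dB/10)
  Stage 1: F_1 = 10^(1.04/10) = 1.271, G_1 = 10^(12.7/10) = 18.62
  Stage 2: F_2 = 10^(3.53/10) = 2.254, G_2 = 10^(13.3/10) = 21.38
  Stage 3: F_3 = 10^(1.51/10) = 1.416, G_3 = 10^(−1.51/10) = 0.7063
  Stage 4: F_4 = 10^(4.57/10) = 2.864, G_4 = 10^(−4.57/10) = 0.3491
Friis cascade:
  F = 1.271 + (2.254 − 1)/18.62 + (1.416 − 1)/398.1 + (2.864 − 1)/281.2 = 1.346
NF = 10 log₁₀(1.346) = 1.29 dB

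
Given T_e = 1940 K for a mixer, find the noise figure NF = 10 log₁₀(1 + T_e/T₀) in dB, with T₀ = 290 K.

F = 1 + T_e/T₀ = 1 + 1940/290 = 7.68966
NF = 10 log₁₀(7.68966) = 8.86 dB

8.86 dB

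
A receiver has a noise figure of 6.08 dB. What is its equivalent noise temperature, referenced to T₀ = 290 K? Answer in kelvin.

F = 10^(6.08/10) = 4.05509
T_e = (F − 1)·T₀ = (4.05509 − 1) × 290 = 886 K

886 K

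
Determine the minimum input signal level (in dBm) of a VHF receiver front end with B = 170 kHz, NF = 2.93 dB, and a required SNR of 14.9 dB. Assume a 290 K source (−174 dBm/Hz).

Sensitivity = −174 + 10 log₁₀(B) + NF + SNR_min
= −174 + 52.3 + 2.93 + 14.9
= −103.87 dBm → −103.9 dBm

−103.9 dBm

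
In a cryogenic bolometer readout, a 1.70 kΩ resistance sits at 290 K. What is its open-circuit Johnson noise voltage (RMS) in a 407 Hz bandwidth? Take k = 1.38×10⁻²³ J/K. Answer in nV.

V_n = √(4kTRB)
4kTRB = 4 × 1.38×10⁻²³ × 290 × 1.70×10³ × 4.07×10² = 1.11×10⁻¹⁴ V²
V_n = √(1.11×10⁻¹⁴) = 1.05×10⁻⁷ V = 105 nV

105 nV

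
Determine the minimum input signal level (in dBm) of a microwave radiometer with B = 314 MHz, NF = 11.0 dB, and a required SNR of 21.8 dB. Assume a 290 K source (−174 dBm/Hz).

Sensitivity = −174 + 10 log₁₀(B) + NF + SNR_min
= −174 + 84.97 + 11.0 + 21.8
= −56.23 dBm → −56.2 dBm

−56.2 dBm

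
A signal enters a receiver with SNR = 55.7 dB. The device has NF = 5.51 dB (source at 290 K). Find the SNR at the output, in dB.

50.19 dB

By definition F = SNR_in/SNR_out, so in dB: SNR_out = SNR_in − NF
SNR_out = 55.7 − 5.51 = 50.19 dB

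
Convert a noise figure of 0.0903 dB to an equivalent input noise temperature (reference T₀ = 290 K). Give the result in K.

F = 10^(0.0903/10) = 1.02101
T_e = (F − 1)·T₀ = (1.02101 − 1) × 290 = 6.09 K

6.09 K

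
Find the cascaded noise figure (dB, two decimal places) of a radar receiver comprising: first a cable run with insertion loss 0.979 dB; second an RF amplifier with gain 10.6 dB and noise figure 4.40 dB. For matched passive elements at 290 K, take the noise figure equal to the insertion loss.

Convert to linear (a loss of L dB is a gain of −L dB): F_i = 10^(NF_i/10), G_i = 10^(G_i,dB/10)
  Stage 1: F_1 = 10^(0.979/10) = 1.253, G_1 = 10^(−0.979/10) = 0.7982
  Stage 2: F_2 = 10^(4.40/10) = 2.754, G_2 = 10^(10.6/10) = 11.48
Friis cascade:
  F = 1.253 + (2.754 − 1)/0.7982 = 3.451
NF = 10 log₁₀(3.451) = 5.38 dB

5.38 dB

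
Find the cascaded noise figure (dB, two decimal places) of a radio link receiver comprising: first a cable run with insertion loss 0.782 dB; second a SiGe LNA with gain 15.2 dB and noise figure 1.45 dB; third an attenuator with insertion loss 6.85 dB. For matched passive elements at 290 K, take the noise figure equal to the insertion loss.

2.58 dB

Convert to linear (a loss of L dB is a gain of −L dB): F_i = 10^(NF_i/10), G_i = 10^(G_i,dB/10)
  Stage 1: F_1 = 10^(0.782/10) = 1.197, G_1 = 10^(−0.782/10) = 0.8352
  Stage 2: F_2 = 10^(1.45/10) = 1.396, G_2 = 10^(15.2/10) = 33.11
  Stage 3: F_3 = 10^(6.85/10) = 4.842, G_3 = 10^(−6.85/10) = 0.2065
Friis cascade:
  F = 1.197 + (1.396 − 1)/0.8352 + (4.842 − 1)/27.66 = 1.811
NF = 10 log₁₀(1.811) = 2.58 dB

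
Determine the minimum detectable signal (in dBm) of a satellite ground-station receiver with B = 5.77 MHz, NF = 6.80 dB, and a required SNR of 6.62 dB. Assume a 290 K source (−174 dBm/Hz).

Sensitivity = −174 + 10 log₁₀(B) + NF + SNR_min
= −174 + 67.61 + 6.80 + 6.62
= −92.97 dBm → −93.0 dBm

−93.0 dBm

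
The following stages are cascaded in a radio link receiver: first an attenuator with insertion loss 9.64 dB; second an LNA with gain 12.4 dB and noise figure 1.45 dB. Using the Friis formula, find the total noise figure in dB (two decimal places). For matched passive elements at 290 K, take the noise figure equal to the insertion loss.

11.09 dB

Convert to linear (a loss of L dB is a gain of −L dB): F_i = 10^(NF_i/10), G_i = 10^(G_i,dB/10)
  Stage 1: F_1 = 10^(9.64/10) = 9.204, G_1 = 10^(−9.64/10) = 0.1086
  Stage 2: F_2 = 10^(1.45/10) = 1.396, G_2 = 10^(12.4/10) = 17.38
Friis cascade:
  F = 9.204 + (1.396 − 1)/0.1086 = 12.85
NF = 10 log₁₀(12.85) = 11.09 dB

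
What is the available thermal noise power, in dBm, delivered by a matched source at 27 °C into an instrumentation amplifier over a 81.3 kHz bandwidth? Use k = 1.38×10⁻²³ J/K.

T = 27 °C + 273.15 = 300.15 K
P_n = kTB = 1.38×10⁻²³ × 300.15 × 8.13×10⁴ = 3.37×10⁻¹⁶ W
In dBm: 10 log₁₀(3.37×10⁻¹⁶ / 10⁻³) = −124.7 dBm

−124.7 dBm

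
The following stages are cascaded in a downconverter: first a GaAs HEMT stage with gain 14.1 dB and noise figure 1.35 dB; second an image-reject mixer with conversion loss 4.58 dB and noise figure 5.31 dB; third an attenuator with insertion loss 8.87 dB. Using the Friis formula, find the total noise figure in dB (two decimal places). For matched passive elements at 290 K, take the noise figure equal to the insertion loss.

Convert to linear (a loss of L dB is a gain of −L dB): F_i = 10^(NF_i/10), G_i = 10^(G_i,dB/10)
  Stage 1: F_1 = 10^(1.35/10) = 1.365, G_1 = 10^(14.1/10) = 25.70
  Stage 2: F_2 = 10^(5.31/10) = 3.396, G_2 = 10^(−4.58/10) = 0.3483
  Stage 3: F_3 = 10^(8.87/10) = 7.709, G_3 = 10^(−8.87/10) = 0.1297
Friis cascade:
  F = 1.365 + (3.396 − 1)/25.70 + (7.709 − 1)/8.954 = 2.207
NF = 10 log₁₀(2.207) = 3.44 dB

3.44 dB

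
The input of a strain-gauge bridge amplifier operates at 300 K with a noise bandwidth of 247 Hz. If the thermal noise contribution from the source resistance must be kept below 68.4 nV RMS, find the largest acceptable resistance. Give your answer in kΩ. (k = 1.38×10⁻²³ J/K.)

1.14 kΩ

Johnson–Nyquist: V_n = √(4kTRB) ⇒ R = V_n² / (4kTB)
4kTB = 4 × 1.38×10⁻²³ × 300 × 2.47×10² = 4.09×10⁻¹⁸
R = (6.84×10⁻⁸)² / 4.09×10⁻¹⁸ = 1.14×10³ Ω = 1.14 kΩ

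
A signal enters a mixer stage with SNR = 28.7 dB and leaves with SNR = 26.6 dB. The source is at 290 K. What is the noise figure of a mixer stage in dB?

2.1 dB

NF (dB) = SNR_in(dB) − SNR_out(dB) when the source is at T₀
NF = 28.7 − 26.6 = 2.1 dB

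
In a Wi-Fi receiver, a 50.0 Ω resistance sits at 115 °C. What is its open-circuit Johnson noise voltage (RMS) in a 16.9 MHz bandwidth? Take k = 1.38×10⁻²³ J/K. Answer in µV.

T = 115 °C + 273.15 = 388.15 K
V_n = √(4kTRB)
4kTRB = 4 × 1.38×10⁻²³ × 388.15 × 5.00×10¹ × 1.69×10⁷ = 1.81×10⁻¹¹ V²
V_n = √(1.81×10⁻¹¹) = 4.25×10⁻⁶ V = 4.25 µV

4.25 µV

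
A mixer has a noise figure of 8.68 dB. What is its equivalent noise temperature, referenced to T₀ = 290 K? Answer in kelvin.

1850 K

F = 10^(8.68/10) = 7.37904
T_e = (F − 1)·T₀ = (7.37904 − 1) × 290 = 1850 K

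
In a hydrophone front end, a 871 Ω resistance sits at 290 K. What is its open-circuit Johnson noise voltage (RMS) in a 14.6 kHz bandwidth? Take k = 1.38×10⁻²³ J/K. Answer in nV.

V_n = √(4kTRB)
4kTRB = 4 × 1.38×10⁻²³ × 290 × 8.71×10² × 1.46×10⁴ = 2.04×10⁻¹³ V²
V_n = √(2.04×10⁻¹³) = 4.51×10⁻⁷ V = 451 nV

451 nV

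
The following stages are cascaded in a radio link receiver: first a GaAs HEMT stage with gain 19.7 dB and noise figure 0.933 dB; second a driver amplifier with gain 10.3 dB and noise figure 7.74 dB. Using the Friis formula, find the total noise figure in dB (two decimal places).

1.11 dB

Convert to linear (a loss of L dB is a gain of −L dB): F_i = 10^(NF_i/10), G_i = 10^(G_i,dB/10)
  Stage 1: F_1 = 10^(0.933/10) = 1.240, G_1 = 10^(19.7/10) = 93.33
  Stage 2: F_2 = 10^(7.74/10) = 5.943, G_2 = 10^(10.3/10) = 10.72
Friis cascade:
  F = 1.240 + (5.943 − 1)/93.33 = 1.293
NF = 10 log₁₀(1.293) = 1.11 dB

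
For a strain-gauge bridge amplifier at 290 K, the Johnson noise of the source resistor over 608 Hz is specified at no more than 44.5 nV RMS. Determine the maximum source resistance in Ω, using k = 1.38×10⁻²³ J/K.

Johnson–Nyquist: V_n = √(4kTRB) ⇒ R = V_n² / (4kTB)
4kTB = 4 × 1.38×10⁻²³ × 290 × 6.08×10² = 9.73×10⁻¹⁸
R = (4.45×10⁻⁸)² / 9.73×10⁻¹⁸ = 2.03×10² Ω = 203 Ω

203 Ω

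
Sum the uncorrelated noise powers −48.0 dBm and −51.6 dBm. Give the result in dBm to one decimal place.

−46.4 dBm

Convert to linear, add, convert back:
P₁ = 1.58×10⁻⁸ W, P₂ = 6.92×10⁻⁹ W
P_tot = 2.28×10⁻⁸ W → 10 log₁₀(P_tot / 10⁻³) = −46.4 dBm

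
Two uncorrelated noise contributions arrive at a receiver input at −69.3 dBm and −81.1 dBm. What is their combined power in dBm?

−69.0 dBm

Convert to linear, add, convert back:
P₁ = 1.17×10⁻¹⁰ W, P₂ = 7.76×10⁻¹² W
P_tot = 1.25×10⁻¹⁰ W → 10 log₁₀(P_tot / 10⁻³) = −69.0 dBm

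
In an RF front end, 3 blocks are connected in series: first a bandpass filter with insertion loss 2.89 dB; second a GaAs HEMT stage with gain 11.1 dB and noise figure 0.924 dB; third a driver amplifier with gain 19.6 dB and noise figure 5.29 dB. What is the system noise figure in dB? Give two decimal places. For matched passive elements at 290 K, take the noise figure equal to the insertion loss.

Convert to linear (a loss of L dB is a gain of −L dB): F_i = 10^(NF_i/10), G_i = 10^(G_i,dB/10)
  Stage 1: F_1 = 10^(2.89/10) = 1.945, G_1 = 10^(−2.89/10) = 0.5140
  Stage 2: F_2 = 10^(0.924/10) = 1.237, G_2 = 10^(11.1/10) = 12.88
  Stage 3: F_3 = 10^(5.29/10) = 3.381, G_3 = 10^(19.6/10) = 91.20
Friis cascade:
  F = 1.945 + (1.237 − 1)/0.5140 + (3.381 − 1)/6.622 = 2.766
NF = 10 log₁₀(2.766) = 4.42 dB

4.42 dB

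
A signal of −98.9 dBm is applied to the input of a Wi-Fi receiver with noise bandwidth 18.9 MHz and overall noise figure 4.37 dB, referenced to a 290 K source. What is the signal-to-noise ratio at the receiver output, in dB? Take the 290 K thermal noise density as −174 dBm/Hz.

−2.0 dB

Noise floor: N = −174 + 10 log₁₀(B) + NF
10 log₁₀(1.89×10⁷) = 72.76 dB
N = −174 + 72.76 + 4.37 = −96.87 dBm
SNR = P_sig − N = −98.9 − (−96.87) = −2.03 dB → −2.0 dB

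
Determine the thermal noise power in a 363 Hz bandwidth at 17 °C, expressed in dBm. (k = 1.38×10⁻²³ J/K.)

−148.4 dBm

T = 17 °C + 273.15 = 290.15 K
P_n = kTB = 1.38×10⁻²³ × 290.15 × 3.63×10² = 1.45×10⁻¹⁸ W
In dBm: 10 log₁₀(1.45×10⁻¹⁸ / 10⁻³) = −148.4 dBm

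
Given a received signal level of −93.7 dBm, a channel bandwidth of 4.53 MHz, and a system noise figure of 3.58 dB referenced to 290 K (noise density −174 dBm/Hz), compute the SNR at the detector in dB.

Noise floor: N = −174 + 10 log₁₀(B) + NF
10 log₁₀(4.53×10⁶) = 66.56 dB
N = −174 + 66.56 + 3.58 = −103.86 dBm
SNR = P_sig − N = −93.7 − (−103.86) = 10.16 dB → 10.2 dB

10.2 dB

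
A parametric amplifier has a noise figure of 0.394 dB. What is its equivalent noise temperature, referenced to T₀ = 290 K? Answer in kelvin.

27.5 K

F = 10^(0.394/10) = 1.09496
T_e = (F − 1)·T₀ = (1.09496 − 1) × 290 = 27.5 K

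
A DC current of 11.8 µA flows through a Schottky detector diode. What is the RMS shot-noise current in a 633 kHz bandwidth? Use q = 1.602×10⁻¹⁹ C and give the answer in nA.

1.55 nA

I_n = √(2qI·B)
2qI·B = 2 × 1.602×10⁻¹⁹ × 1.18×10⁻⁵ × 6.33×10⁵ = 2.39×10⁻¹⁸ A²
I_n = √(2.39×10⁻¹⁸) = 1.55×10⁻⁹ A = 1.55 nA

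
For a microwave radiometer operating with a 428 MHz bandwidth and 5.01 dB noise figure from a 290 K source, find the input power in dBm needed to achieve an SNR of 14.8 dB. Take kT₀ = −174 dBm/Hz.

Sensitivity = −174 + 10 log₁₀(B) + NF + SNR_min
= −174 + 86.31 + 5.01 + 14.8
= −67.88 dBm → −67.9 dBm

−67.9 dBm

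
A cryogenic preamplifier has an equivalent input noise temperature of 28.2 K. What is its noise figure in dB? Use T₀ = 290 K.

F = 1 + T_e/T₀ = 1 + 28.2/290 = 1.09724
NF = 10 log₁₀(1.09724) = 0.403 dB

0.403 dB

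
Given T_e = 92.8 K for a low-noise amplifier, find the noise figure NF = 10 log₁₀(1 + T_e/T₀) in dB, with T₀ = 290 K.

1.21 dB

F = 1 + T_e/T₀ = 1 + 92.8/290 = 1.32
NF = 10 log₁₀(1.32) = 1.21 dB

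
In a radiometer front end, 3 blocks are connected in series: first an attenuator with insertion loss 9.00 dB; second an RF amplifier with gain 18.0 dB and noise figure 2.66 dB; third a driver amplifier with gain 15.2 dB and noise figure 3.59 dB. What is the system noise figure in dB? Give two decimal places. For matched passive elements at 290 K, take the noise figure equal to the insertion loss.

Convert to linear (a loss of L dB is a gain of −L dB): F_i = 10^(NF_i/10), G_i = 10^(G_i,dB/10)
  Stage 1: F_1 = 10^(9.00/10) = 7.943, G_1 = 10^(−9.00/10) = 0.1259
  Stage 2: F_2 = 10^(2.66/10) = 1.845, G_2 = 10^(18.0/10) = 63.10
  Stage 3: F_3 = 10^(3.59/10) = 2.286, G_3 = 10^(15.2/10) = 33.11
Friis cascade:
  F = 7.943 + (1.845 − 1)/0.1259 + (2.286 − 1)/7.943 = 14.82
NF = 10 log₁₀(14.82) = 11.71 dB

11.71 dB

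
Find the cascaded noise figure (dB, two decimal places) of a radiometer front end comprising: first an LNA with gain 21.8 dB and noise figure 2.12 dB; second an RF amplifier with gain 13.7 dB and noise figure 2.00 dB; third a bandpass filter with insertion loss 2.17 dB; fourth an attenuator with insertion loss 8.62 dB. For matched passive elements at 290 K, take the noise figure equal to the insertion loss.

2.14 dB

Convert to linear (a loss of L dB is a gain of −L dB): F_i = 10^(NF_i/10), G_i = 10^(G_i,dB/10)
  Stage 1: F_1 = 10^(2.12/10) = 1.629, G_1 = 10^(21.8/10) = 151.4
  Stage 2: F_2 = 10^(2.00/10) = 1.585, G_2 = 10^(13.7/10) = 23.44
  Stage 3: F_3 = 10^(2.17/10) = 1.648, G_3 = 10^(−2.17/10) = 0.6067
  Stage 4: F_4 = 10^(8.62/10) = 7.278, G_4 = 10^(−8.62/10) = 0.1374
Friis cascade:
  F = 1.629 + (1.585 − 1)/151.4 + (1.648 − 1)/3548 + (7.278 − 1)/2153 = 1.636
NF = 10 log₁₀(1.636) = 2.14 dB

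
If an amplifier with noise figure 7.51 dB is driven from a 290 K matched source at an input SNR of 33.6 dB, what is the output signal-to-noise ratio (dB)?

26.09 dB

By definition F = SNR_in/SNR_out, so in dB: SNR_out = SNR_in − NF
SNR_out = 33.6 − 7.51 = 26.09 dB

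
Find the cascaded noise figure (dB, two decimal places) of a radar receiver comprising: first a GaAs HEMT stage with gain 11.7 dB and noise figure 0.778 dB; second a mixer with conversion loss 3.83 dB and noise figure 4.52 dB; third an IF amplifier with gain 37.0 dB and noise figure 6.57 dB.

2.78 dB

Convert to linear (a loss of L dB is a gain of −L dB): F_i = 10^(NF_i/10), G_i = 10^(G_i,dB/10)
  Stage 1: F_1 = 10^(0.778/10) = 1.196, G_1 = 10^(11.7/10) = 14.79
  Stage 2: F_2 = 10^(4.52/10) = 2.831, G_2 = 10^(−3.83/10) = 0.4140
  Stage 3: F_3 = 10^(6.57/10) = 4.539, G_3 = 10^(37.0/10) = 5012
Friis cascade:
  F = 1.196 + (2.831 − 1)/14.79 + (4.539 − 1)/6.124 = 1.898
NF = 10 log₁₀(1.898) = 2.78 dB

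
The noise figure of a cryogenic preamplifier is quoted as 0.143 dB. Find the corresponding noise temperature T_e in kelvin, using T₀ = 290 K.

9.71 K

F = 10^(0.143/10) = 1.03348
T_e = (F − 1)·T₀ = (1.03348 − 1) × 290 = 9.71 K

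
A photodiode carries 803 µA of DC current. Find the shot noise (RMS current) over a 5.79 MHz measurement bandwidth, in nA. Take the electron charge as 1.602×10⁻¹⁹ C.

38.6 nA

I_n = √(2qI·B)
2qI·B = 2 × 1.602×10⁻¹⁹ × 8.03×10⁻⁴ × 5.79×10⁶ = 1.49×10⁻¹⁵ A²
I_n = √(1.49×10⁻¹⁵) = 3.86×10⁻⁸ A = 38.6 nA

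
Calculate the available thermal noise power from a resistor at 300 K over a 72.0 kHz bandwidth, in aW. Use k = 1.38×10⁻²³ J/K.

298 aW

P_n = kTB = 1.38×10⁻²³ × 300 × 7.20×10⁴ = 2.98×10⁻¹⁶ W = 298 aW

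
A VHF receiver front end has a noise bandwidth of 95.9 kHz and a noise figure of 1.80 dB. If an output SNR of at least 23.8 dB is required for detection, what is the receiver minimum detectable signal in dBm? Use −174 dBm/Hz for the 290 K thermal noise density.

−98.6 dBm

Sensitivity = −174 + 10 log₁₀(B) + NF + SNR_min
= −174 + 49.82 + 1.80 + 23.8
= −98.58 dBm → −98.6 dBm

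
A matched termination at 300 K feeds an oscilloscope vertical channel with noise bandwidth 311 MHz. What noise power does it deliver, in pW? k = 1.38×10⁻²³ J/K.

P_n = kTB = 1.38×10⁻²³ × 300 × 3.11×10⁸ = 1.29×10⁻¹² W = 1.29 pW

1.29 pW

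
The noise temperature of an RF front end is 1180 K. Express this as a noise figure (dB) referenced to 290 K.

7.05 dB

F = 1 + T_e/T₀ = 1 + 1180/290 = 5.06897
NF = 10 log₁₀(5.06897) = 7.05 dB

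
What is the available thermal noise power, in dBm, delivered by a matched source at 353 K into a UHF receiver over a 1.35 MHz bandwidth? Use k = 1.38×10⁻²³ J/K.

P_n = kTB = 1.38×10⁻²³ × 353 × 1.35×10⁶ = 6.58×10⁻¹⁵ W
In dBm: 10 log₁₀(6.58×10⁻¹⁵ / 10⁻³) = −111.8 dBm

−111.8 dBm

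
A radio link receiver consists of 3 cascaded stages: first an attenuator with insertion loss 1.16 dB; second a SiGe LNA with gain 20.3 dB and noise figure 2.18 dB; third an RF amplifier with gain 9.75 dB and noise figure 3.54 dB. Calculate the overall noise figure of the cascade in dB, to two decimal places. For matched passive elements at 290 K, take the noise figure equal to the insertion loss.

3.37 dB

Convert to linear (a loss of L dB is a gain of −L dB): F_i = 10^(NF_i/10), G_i = 10^(G_i,dB/10)
  Stage 1: F_1 = 10^(1.16/10) = 1.306, G_1 = 10^(−1.16/10) = 0.7656
  Stage 2: F_2 = 10^(2.18/10) = 1.652, G_2 = 10^(20.3/10) = 107.2
  Stage 3: F_3 = 10^(3.54/10) = 2.259, G_3 = 10^(9.75/10) = 9.441
Friis cascade:
  F = 1.306 + (1.652 − 1)/0.7656 + (2.259 − 1)/82.04 = 2.173
NF = 10 log₁₀(2.173) = 3.37 dB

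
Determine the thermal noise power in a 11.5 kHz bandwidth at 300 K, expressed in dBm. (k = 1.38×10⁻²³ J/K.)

−133.2 dBm

P_n = kTB = 1.38×10⁻²³ × 300 × 1.15×10⁴ = 4.76×10⁻¹⁷ W
In dBm: 10 log₁₀(4.76×10⁻¹⁷ / 10⁻³) = −133.2 dBm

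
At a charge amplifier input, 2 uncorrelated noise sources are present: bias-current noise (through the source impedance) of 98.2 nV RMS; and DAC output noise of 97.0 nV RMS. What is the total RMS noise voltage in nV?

Uncorrelated sources add in power (mean-square): V_tot = √(ΣV_i²)
V_tot = √[(9.82×10⁻⁸)² + (9.70×10⁻⁸)²] = 1.38×10⁻⁷ V = 138 nV

138 nV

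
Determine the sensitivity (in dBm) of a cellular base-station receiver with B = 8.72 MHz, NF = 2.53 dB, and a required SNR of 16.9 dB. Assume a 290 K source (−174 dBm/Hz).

Sensitivity = −174 + 10 log₁₀(B) + NF + SNR_min
= −174 + 69.41 + 2.53 + 16.9
= −85.16 dBm → −85.2 dBm

−85.2 dBm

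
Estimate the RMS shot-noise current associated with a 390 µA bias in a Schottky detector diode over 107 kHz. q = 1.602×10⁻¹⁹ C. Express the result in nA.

I_n = √(2qI·B)
2qI·B = 2 × 1.602×10⁻¹⁹ × 3.90×10⁻⁴ × 1.07×10⁵ = 1.34×10⁻¹⁷ A²
I_n = √(1.34×10⁻¹⁷) = 3.66×10⁻⁹ A = 3.66 nA

3.66 nA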